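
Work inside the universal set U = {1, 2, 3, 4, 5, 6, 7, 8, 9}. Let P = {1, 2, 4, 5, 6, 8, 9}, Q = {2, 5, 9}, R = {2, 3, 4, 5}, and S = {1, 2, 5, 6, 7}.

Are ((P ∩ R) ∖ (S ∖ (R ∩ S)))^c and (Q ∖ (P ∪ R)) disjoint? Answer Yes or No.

P ∩ R = {2, 4, 5}
R ∩ S = {2, 5}
S ∖ (R ∩ S) = {1, 6, 7}
(P ∩ R) ∖ (S ∖ (R ∩ S)) = {2, 4, 5}
((P ∩ R) ∖ (S ∖ (R ∩ S)))^c = {1, 3, 6, 7, 8, 9}
P ∪ R = {1, 2, 3, 4, 5, 6, 8, 9}
Q ∖ (P ∪ R) = {}
{1, 3, 6, 7, 8, 9} and {} share no elements.

Yes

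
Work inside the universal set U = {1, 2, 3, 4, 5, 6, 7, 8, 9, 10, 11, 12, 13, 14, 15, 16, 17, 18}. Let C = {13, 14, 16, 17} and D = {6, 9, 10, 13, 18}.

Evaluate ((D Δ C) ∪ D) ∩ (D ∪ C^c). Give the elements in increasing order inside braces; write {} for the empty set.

D Δ C = {6, 9, 10, 14, 16, 17, 18}
(D Δ C) ∪ D = {6, 9, 10, 13, 14, 16, 17, 18}
C^c = {1, 2, 3, 4, 5, 6, 7, 8, 9, 10, 11, 12, 15, 18}
D ∪ C^c = {1, 2, 3, 4, 5, 6, 7, 8, 9, 10, 11, 12, 13, 15, 18}
((D Δ C) ∪ D) ∩ (D ∪ C^c) = {6, 9, 10, 13, 18}

{6, 9, 10, 13, 18}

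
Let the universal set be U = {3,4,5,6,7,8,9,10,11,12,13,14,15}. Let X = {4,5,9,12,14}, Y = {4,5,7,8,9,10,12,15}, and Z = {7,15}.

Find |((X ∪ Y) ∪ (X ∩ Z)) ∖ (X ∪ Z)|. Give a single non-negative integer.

X ∪ Y = {4,5,7,8,9,10,12,14,15}
X ∩ Z = {}
(X ∪ Y) ∪ (X ∩ Z) = {4,5,7,8,9,10,12,14,15}
X ∪ Z = {4,5,7,9,12,14,15}
((X ∪ Y) ∪ (X ∩ Z)) ∖ (X ∪ Z) = {8,10}
|((X ∪ Y) ∪ (X ∩ Z)) ∖ (X ∪ Z)| = 2

2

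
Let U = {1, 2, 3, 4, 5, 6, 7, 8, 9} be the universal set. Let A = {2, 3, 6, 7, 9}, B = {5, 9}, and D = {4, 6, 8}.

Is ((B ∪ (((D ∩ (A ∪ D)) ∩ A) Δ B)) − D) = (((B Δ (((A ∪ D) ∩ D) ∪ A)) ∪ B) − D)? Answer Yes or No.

No

A ∪ D = {2, 3, 4, 6, 7, 8, 9}
D ∩ (A ∪ D) = {4, 6, 8}
(D ∩ (A ∪ D)) ∩ A = {6}
((D ∩ (A ∪ D)) ∩ A) Δ B = {5, 6, 9}
B ∪ (((D ∩ (A ∪ D)) ∩ A) Δ B) = {5, 6, 9}
(B ∪ (((D ∩ (A ∪ D)) ∩ A) Δ B)) − D = {5, 9}
(A ∪ D) ∩ D = {4, 6, 8}
((A ∪ D) ∩ D) ∪ A = {2, 3, 4, 6, 7, 8, 9}
B Δ (((A ∪ D) ∩ D) ∪ A) = {2, 3, 4, 5, 6, 7, 8}
(B Δ (((A ∪ D) ∩ D) ∪ A)) ∪ B = {2, 3, 4, 5, 6, 7, 8, 9}
((B Δ (((A ∪ D) ∩ D) ∪ A)) ∪ B) − D = {2, 3, 5, 7, 9}
2 ∈ ((B Δ (((A ∪ D) ∩ D) ∪ A)) ∪ B) − D but 2 ∉ (B ∪ (((D ∩ (A ∪ D)) ∩ A) Δ B)) − D, so they differ.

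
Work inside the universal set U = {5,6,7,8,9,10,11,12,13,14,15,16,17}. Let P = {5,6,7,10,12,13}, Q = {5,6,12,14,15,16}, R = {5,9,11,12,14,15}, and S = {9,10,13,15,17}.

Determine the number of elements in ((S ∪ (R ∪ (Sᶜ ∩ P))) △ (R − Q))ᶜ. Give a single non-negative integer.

Sᶜ = {5,6,7,8,11,12,14,16}
Sᶜ ∩ P = {5,6,7,12}
R ∪ (Sᶜ ∩ P) = {5,6,7,9,11,12,14,15}
S ∪ (R ∪ (Sᶜ ∩ P)) = {5,6,7,9,10,11,12,13,14,15,17}
R − Q = {9,11}
(S ∪ (R ∪ (Sᶜ ∩ P))) △ (R − Q) = {5,6,7,10,12,13,14,15,17}
((S ∪ (R ∪ (Sᶜ ∩ P))) △ (R − Q))ᶜ = {8,9,11,16}
|((S ∪ (R ∪ (Sᶜ ∩ P))) △ (R − Q))ᶜ| = 4

4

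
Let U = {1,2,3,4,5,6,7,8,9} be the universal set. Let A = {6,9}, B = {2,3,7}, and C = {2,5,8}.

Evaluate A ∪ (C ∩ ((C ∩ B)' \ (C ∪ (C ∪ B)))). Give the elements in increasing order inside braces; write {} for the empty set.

C ∩ B = {2}
(C ∩ B)' = {1,3,4,5,6,7,8,9}
C ∪ B = {2,3,5,7,8}
C ∪ (C ∪ B) = {2,3,5,7,8}
(C ∩ B)' \ (C ∪ (C ∪ B)) = {1,4,6,9}
C ∩ ((C ∩ B)' \ (C ∪ (C ∪ B))) = {}
A ∪ (C ∩ ((C ∩ B)' \ (C ∪ (C ∪ B)))) = {6,9}

{6,9}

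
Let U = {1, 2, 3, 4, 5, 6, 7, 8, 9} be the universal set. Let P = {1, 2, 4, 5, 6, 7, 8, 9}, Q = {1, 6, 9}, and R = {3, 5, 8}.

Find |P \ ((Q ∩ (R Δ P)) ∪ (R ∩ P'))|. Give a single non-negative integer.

5

R Δ P = {1, 2, 3, 4, 6, 7, 9}
Q ∩ (R Δ P) = {1, 6, 9}
P' = {3}
R ∩ P' = {3}
(Q ∩ (R Δ P)) ∪ (R ∩ P') = {1, 3, 6, 9}
P \ ((Q ∩ (R Δ P)) ∪ (R ∩ P')) = {2, 4, 5, 7, 8}
|P \ ((Q ∩ (R Δ P)) ∪ (R ∩ P'))| = 5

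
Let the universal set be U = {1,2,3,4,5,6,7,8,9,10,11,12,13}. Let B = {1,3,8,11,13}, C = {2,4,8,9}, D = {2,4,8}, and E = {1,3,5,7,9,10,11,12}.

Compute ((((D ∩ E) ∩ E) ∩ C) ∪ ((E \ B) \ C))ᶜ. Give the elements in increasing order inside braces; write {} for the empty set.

{1,2,3,4,6,8,9,11,13}

D ∩ E = {}
(D ∩ E) ∩ E = {}
((D ∩ E) ∩ E) ∩ C = {}
E \ B = {5,7,9,10,12}
(E \ B) \ C = {5,7,10,12}
(((D ∩ E) ∩ E) ∩ C) ∪ ((E \ B) \ C) = {5,7,10,12}
((((D ∩ E) ∩ E) ∩ C) ∪ ((E \ B) \ C))ᶜ = {1,2,3,4,6,8,9,11,13}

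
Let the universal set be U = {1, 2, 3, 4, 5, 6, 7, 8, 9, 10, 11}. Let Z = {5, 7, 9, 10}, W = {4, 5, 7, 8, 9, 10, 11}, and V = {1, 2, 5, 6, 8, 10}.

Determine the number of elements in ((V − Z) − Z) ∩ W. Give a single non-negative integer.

1

V − Z = {1, 2, 6, 8}
(V − Z) − Z = {1, 2, 6, 8}
((V − Z) − Z) ∩ W = {8}
|((V − Z) − Z) ∩ W| = 1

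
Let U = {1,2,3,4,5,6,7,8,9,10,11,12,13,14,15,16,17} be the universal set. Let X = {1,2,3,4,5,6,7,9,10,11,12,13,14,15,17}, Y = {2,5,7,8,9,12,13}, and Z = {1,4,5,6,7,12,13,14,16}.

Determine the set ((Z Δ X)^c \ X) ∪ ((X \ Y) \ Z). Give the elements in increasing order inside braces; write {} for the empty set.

{3,8,10,11,15,17}

Z Δ X = {2,3,9,10,11,15,16,17}
(Z Δ X)^c = {1,4,5,6,7,8,12,13,14}
(Z Δ X)^c \ X = {8}
X \ Y = {1,3,4,6,10,11,14,15,17}
(X \ Y) \ Z = {3,10,11,15,17}
((Z Δ X)^c \ X) ∪ ((X \ Y) \ Z) = {3,8,10,11,15,17}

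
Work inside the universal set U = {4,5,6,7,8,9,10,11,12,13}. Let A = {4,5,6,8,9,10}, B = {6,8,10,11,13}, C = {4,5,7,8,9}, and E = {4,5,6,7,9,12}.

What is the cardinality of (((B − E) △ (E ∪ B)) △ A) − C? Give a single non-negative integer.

B − E = {8,10,11,13}
E ∪ B = {4,5,6,7,8,9,10,11,12,13}
(B − E) △ (E ∪ B) = {4,5,6,7,9,12}
((B − E) △ (E ∪ B)) △ A = {7,8,10,12}
(((B − E) △ (E ∪ B)) △ A) − C = {10,12}
|(((B − E) △ (E ∪ B)) △ A) − C| = 2

2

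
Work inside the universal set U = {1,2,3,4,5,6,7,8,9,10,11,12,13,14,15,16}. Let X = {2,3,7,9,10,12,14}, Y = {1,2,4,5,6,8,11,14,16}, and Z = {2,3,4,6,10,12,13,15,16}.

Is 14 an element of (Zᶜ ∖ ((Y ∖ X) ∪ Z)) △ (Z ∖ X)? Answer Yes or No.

14 ∉ Z, so 14 ∈ Zᶜ
14 ∈ Y and 14 ∈ X, so 14 ∉ Y ∖ X
14 ∉ (Y ∖ X) and 14 ∉ Z, so 14 ∉ (Y ∖ X) ∪ Z
14 ∈ Zᶜ and 14 ∉ ((Y ∖ X) ∪ Z), so 14 ∈ Zᶜ ∖ ((Y ∖ X) ∪ Z)
14 ∉ Z and 14 ∈ X, so 14 ∉ Z ∖ X
14 ∈ (Zᶜ ∖ ((Y ∖ X) ∪ Z)) and 14 ∉ (Z ∖ X), so 14 ∈ (Zᶜ ∖ ((Y ∖ X) ∪ Z)) △ (Z ∖ X)

Yes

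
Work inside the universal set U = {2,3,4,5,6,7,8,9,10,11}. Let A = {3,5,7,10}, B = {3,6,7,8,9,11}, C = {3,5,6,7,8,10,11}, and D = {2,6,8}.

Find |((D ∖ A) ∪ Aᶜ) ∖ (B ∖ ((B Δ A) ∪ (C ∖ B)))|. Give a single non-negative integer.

D ∖ A = {2,6,8}
Aᶜ = {2,4,6,8,9,11}
(D ∖ A) ∪ Aᶜ = {2,4,6,8,9,11}
B Δ A = {5,6,8,9,10,11}
C ∖ B = {5,10}
(B Δ A) ∪ (C ∖ B) = {5,6,8,9,10,11}
B ∖ ((B Δ A) ∪ (C ∖ B)) = {3,7}
((D ∖ A) ∪ Aᶜ) ∖ (B ∖ ((B Δ A) ∪ (C ∖ B))) = {2,4,6,8,9,11}
|((D ∖ A) ∪ Aᶜ) ∖ (B ∖ ((B Δ A) ∪ (C ∖ B)))| = 6

6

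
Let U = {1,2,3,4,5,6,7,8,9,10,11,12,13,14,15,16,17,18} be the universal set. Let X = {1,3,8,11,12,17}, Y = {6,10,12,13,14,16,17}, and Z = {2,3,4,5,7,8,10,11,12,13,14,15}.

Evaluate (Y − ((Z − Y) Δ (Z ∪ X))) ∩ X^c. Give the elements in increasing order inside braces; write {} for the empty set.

Z − Y = {2,3,4,5,7,8,11,15}
Z ∪ X = {1,2,3,4,5,7,8,10,11,12,13,14,15,17}
(Z − Y) Δ (Z ∪ X) = {1,10,12,13,14,17}
Y − ((Z − Y) Δ (Z ∪ X)) = {6,16}
X^c = {2,4,5,6,7,9,10,13,14,15,16,18}
(Y − ((Z − Y) Δ (Z ∪ X))) ∩ X^c = {6,16}

{6,16}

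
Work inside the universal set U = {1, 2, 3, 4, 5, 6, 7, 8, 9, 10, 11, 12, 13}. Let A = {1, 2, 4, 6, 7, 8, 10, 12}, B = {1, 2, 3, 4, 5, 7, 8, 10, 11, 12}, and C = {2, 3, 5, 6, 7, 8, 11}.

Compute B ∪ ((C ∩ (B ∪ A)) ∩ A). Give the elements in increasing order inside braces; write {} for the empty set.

{1, 2, 3, 4, 5, 6, 7, 8, 10, 11, 12}

B ∪ A = {1, 2, 3, 4, 5, 6, 7, 8, 10, 11, 12}
C ∩ (B ∪ A) = {2, 3, 5, 6, 7, 8, 11}
(C ∩ (B ∪ A)) ∩ A = {2, 6, 7, 8}
B ∪ ((C ∩ (B ∪ A)) ∩ A) = {1, 2, 3, 4, 5, 6, 7, 8, 10, 11, 12}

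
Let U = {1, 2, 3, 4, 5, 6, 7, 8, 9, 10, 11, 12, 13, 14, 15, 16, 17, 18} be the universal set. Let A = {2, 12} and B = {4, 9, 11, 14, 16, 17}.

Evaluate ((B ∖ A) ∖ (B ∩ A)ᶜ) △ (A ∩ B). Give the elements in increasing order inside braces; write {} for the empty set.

{}

B ∖ A = {4, 9, 11, 14, 16, 17}
B ∩ A = {}
(B ∩ A)ᶜ = {1, 2, 3, 4, 5, 6, 7, 8, 9, 10, 11, 12, 13, 14, 15, 16, 17, 18}
(B ∖ A) ∖ (B ∩ A)ᶜ = {}
A ∩ B = {}
((B ∖ A) ∖ (B ∩ A)ᶜ) △ (A ∩ B) = {}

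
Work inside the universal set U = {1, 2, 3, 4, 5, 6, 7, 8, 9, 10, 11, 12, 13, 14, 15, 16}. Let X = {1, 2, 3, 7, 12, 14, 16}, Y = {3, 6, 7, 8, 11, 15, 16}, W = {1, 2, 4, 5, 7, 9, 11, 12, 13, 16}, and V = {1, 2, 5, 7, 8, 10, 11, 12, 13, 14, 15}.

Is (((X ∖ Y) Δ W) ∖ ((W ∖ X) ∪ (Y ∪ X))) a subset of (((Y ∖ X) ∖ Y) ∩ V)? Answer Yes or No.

Yes

X ∖ Y = {1, 2, 12, 14}
(X ∖ Y) Δ W = {4, 5, 7, 9, 11, 13, 14, 16}
W ∖ X = {4, 5, 9, 11, 13}
Y ∪ X = {1, 2, 3, 6, 7, 8, 11, 12, 14, 15, 16}
(W ∖ X) ∪ (Y ∪ X) = {1, 2, 3, 4, 5, 6, 7, 8, 9, 11, 12, 13, 14, 15, 16}
((X ∖ Y) Δ W) ∖ ((W ∖ X) ∪ (Y ∪ X)) = {}
Y ∖ X = {6, 8, 11, 15}
(Y ∖ X) ∖ Y = {}
((Y ∖ X) ∖ Y) ∩ V = {}
Every element of {} is in {}, so ((X ∖ Y) Δ W) ∖ ((W ∖ X) ∪ (Y ∪ X)) ⊆ ((Y ∖ X) ∖ Y) ∩ V.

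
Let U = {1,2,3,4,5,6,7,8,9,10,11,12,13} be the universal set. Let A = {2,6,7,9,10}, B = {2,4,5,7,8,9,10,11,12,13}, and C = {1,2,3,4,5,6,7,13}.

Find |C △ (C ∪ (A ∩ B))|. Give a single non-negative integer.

2

A ∩ B = {2,7,9,10}
C ∪ (A ∩ B) = {1,2,3,4,5,6,7,9,10,13}
C △ (C ∪ (A ∩ B)) = {9,10}
|C △ (C ∪ (A ∩ B))| = 2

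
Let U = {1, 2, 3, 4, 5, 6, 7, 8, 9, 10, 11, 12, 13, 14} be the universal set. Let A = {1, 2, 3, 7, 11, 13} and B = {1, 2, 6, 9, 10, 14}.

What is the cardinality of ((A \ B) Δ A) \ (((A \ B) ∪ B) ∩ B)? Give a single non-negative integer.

0

A \ B = {3, 7, 11, 13}
(A \ B) Δ A = {1, 2}
(A \ B) ∪ B = {1, 2, 3, 6, 7, 9, 10, 11, 13, 14}
((A \ B) ∪ B) ∩ B = {1, 2, 6, 9, 10, 14}
((A \ B) Δ A) \ (((A \ B) ∪ B) ∩ B) = {}
|((A \ B) Δ A) \ (((A \ B) ∪ B) ∩ B)| = 0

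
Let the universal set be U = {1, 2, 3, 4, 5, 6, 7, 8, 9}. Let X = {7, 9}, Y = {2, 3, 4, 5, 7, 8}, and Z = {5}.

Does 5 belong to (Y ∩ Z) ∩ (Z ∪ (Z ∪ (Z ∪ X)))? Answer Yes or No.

5 ∈ Y and 5 ∈ Z, so 5 ∈ Y ∩ Z
5 ∈ Z and 5 ∉ X, so 5 ∈ Z ∪ X
5 ∈ Z and 5 ∈ (Z ∪ X), so 5 ∈ Z ∪ (Z ∪ X)
5 ∈ Z and 5 ∈ (Z ∪ (Z ∪ X)), so 5 ∈ Z ∪ (Z ∪ (Z ∪ X))
5 ∈ (Y ∩ Z) and 5 ∈ (Z ∪ (Z ∪ (Z ∪ X))), so 5 ∈ (Y ∩ Z) ∩ (Z ∪ (Z ∪ (Z ∪ X)))

Yes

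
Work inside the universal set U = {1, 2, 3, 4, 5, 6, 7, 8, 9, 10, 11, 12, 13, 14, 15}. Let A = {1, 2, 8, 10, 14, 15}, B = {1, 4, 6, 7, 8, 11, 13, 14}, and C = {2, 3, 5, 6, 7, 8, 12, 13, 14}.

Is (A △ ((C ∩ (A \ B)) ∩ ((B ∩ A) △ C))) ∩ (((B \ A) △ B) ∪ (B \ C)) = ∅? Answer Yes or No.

A \ B = {2, 10, 15}
C ∩ (A \ B) = {2}
B ∩ A = {1, 8, 14}
(B ∩ A) △ C = {1, 2, 3, 5, 6, 7, 12, 13}
(C ∩ (A \ B)) ∩ ((B ∩ A) △ C) = {2}
A △ ((C ∩ (A \ B)) ∩ ((B ∩ A) △ C)) = {1, 8, 10, 14, 15}
B \ A = {4, 6, 7, 11, 13}
(B \ A) △ B = {1, 8, 14}
B \ C = {1, 4, 11}
((B \ A) △ B) ∪ (B \ C) = {1, 4, 8, 11, 14}
1 lies in both, so they are not disjoint.

No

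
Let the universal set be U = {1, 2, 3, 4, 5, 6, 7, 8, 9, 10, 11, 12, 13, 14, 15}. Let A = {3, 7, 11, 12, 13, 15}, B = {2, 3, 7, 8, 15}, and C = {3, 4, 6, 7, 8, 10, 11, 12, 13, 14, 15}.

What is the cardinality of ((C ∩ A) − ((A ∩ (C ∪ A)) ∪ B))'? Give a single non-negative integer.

C ∩ A = {3, 7, 11, 12, 13, 15}
C ∪ A = {3, 4, 6, 7, 8, 10, 11, 12, 13, 14, 15}
A ∩ (C ∪ A) = {3, 7, 11, 12, 13, 15}
(A ∩ (C ∪ A)) ∪ B = {2, 3, 7, 8, 11, 12, 13, 15}
(C ∩ A) − ((A ∩ (C ∪ A)) ∪ B) = {}
((C ∩ A) − ((A ∩ (C ∪ A)) ∪ B))' = {1, 2, 3, 4, 5, 6, 7, 8, 9, 10, 11, 12, 13, 14, 15}
|((C ∩ A) − ((A ∩ (C ∪ A)) ∪ B))'| = 15

15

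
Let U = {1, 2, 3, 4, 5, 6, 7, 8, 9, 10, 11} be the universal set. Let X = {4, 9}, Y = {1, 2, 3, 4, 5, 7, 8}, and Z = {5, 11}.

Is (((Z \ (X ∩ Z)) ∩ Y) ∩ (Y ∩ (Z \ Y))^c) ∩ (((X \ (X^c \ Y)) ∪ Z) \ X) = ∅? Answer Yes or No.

No

X ∩ Z = {}
Z \ (X ∩ Z) = {5, 11}
(Z \ (X ∩ Z)) ∩ Y = {5}
Z \ Y = {11}
Y ∩ (Z \ Y) = {}
(Y ∩ (Z \ Y))^c = {1, 2, 3, 4, 5, 6, 7, 8, 9, 10, 11}
((Z \ (X ∩ Z)) ∩ Y) ∩ (Y ∩ (Z \ Y))^c = {5}
X^c = {1, 2, 3, 5, 6, 7, 8, 10, 11}
X^c \ Y = {6, 10, 11}
X \ (X^c \ Y) = {4, 9}
(X \ (X^c \ Y)) ∪ Z = {4, 5, 9, 11}
((X \ (X^c \ Y)) ∪ Z) \ X = {5, 11}
5 lies in both, so they are not disjoint.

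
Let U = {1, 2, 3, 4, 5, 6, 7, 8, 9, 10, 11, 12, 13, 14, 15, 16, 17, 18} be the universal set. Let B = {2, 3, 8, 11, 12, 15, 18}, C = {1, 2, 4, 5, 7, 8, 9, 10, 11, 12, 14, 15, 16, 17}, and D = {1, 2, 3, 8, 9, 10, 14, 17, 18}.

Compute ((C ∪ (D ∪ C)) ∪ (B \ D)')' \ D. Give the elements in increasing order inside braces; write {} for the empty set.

{}

D ∪ C = {1, 2, 3, 4, 5, 7, 8, 9, 10, 11, 12, 14, 15, 16, 17, 18}
C ∪ (D ∪ C) = {1, 2, 3, 4, 5, 7, 8, 9, 10, 11, 12, 14, 15, 16, 17, 18}
B \ D = {11, 12, 15}
(B \ D)' = {1, 2, 3, 4, 5, 6, 7, 8, 9, 10, 13, 14, 16, 17, 18}
(C ∪ (D ∪ C)) ∪ (B \ D)' = {1, 2, 3, 4, 5, 6, 7, 8, 9, 10, 11, 12, 13, 14, 15, 16, 17, 18}
((C ∪ (D ∪ C)) ∪ (B \ D)')' = {}
((C ∪ (D ∪ C)) ∪ (B \ D)')' \ D = {}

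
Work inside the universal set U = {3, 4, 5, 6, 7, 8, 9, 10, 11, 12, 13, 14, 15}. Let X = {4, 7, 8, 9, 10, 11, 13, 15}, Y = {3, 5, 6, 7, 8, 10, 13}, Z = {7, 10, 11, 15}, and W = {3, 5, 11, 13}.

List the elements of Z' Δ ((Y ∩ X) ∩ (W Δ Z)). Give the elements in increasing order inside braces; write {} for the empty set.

Z' = {3, 4, 5, 6, 8, 9, 12, 13, 14}
Y ∩ X = {7, 8, 10, 13}
W Δ Z = {3, 5, 7, 10, 13, 15}
(Y ∩ X) ∩ (W Δ Z) = {7, 10, 13}
Z' Δ ((Y ∩ X) ∩ (W Δ Z)) = {3, 4, 5, 6, 7, 8, 9, 10, 12, 14}

{3, 4, 5, 6, 7, 8, 9, 10, 12, 14}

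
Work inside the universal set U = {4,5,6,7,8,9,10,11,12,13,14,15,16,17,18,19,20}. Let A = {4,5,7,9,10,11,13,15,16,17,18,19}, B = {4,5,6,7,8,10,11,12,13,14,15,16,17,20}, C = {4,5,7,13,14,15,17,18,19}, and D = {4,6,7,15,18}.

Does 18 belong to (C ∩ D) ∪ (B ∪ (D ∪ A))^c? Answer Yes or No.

18 ∈ C and 18 ∈ D, so 18 ∈ C ∩ D
18 ∈ D and 18 ∈ A, so 18 ∈ D ∪ A
18 ∉ B and 18 ∈ (D ∪ A), so 18 ∈ B ∪ (D ∪ A)
18 ∉ (B ∪ (D ∪ A))^c since 18 ∈ (B ∪ (D ∪ A))
18 ∈ (C ∩ D) and 18 ∉ (B ∪ (D ∪ A))^c, so 18 ∈ (C ∩ D) ∪ (B ∪ (D ∪ A))^c

Yes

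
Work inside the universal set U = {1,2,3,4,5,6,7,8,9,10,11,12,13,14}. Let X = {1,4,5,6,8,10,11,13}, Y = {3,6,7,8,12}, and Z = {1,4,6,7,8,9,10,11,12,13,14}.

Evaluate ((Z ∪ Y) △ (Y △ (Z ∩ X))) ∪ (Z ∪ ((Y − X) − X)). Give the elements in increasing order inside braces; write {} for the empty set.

{1,3,4,6,7,8,9,10,11,12,13,14}

Z ∪ Y = {1,3,4,6,7,8,9,10,11,12,13,14}
Z ∩ X = {1,4,6,8,10,11,13}
Y △ (Z ∩ X) = {1,3,4,7,10,11,12,13}
(Z ∪ Y) △ (Y △ (Z ∩ X)) = {6,8,9,14}
Y − X = {3,7,12}
(Y − X) − X = {3,7,12}
Z ∪ ((Y − X) − X) = {1,3,4,6,7,8,9,10,11,12,13,14}
((Z ∪ Y) △ (Y △ (Z ∩ X))) ∪ (Z ∪ ((Y − X) − X)) = {1,3,4,6,7,8,9,10,11,12,13,14}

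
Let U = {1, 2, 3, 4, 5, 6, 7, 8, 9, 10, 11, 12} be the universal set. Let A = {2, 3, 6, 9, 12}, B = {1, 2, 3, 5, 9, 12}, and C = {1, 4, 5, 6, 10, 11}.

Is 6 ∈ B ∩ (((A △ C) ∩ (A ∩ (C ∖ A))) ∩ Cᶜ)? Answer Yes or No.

6 ∈ A and 6 ∈ C, so 6 ∉ A △ C
6 ∈ C and 6 ∈ A, so 6 ∉ C ∖ A
6 ∈ A and 6 ∉ (C ∖ A), so 6 ∉ A ∩ (C ∖ A)
6 ∉ (A △ C) and 6 ∉ (A ∩ (C ∖ A)), so 6 ∉ (A △ C) ∩ (A ∩ (C ∖ A))
6 ∈ C, so 6 ∉ Cᶜ
6 ∉ ((A △ C) ∩ (A ∩ (C ∖ A))) and 6 ∉ Cᶜ, so 6 ∉ ((A △ C) ∩ (A ∩ (C ∖ A))) ∩ Cᶜ
6 ∉ B and 6 ∉ (((A △ C) ∩ (A ∩ (C ∖ A))) ∩ Cᶜ), so 6 ∉ B ∩ (((A △ C) ∩ (A ∩ (C ∖ A))) ∩ Cᶜ)

No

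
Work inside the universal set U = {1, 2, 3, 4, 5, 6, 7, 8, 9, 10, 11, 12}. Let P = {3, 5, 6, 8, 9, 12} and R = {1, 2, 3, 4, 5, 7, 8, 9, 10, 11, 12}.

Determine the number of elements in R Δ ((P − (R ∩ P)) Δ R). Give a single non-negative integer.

R ∩ P = {3, 5, 8, 9, 12}
P − (R ∩ P) = {6}
(P − (R ∩ P)) Δ R = {1, 2, 3, 4, 5, 6, 7, 8, 9, 10, 11, 12}
R Δ ((P − (R ∩ P)) Δ R) = {6}
|R Δ ((P − (R ∩ P)) Δ R)| = 1

1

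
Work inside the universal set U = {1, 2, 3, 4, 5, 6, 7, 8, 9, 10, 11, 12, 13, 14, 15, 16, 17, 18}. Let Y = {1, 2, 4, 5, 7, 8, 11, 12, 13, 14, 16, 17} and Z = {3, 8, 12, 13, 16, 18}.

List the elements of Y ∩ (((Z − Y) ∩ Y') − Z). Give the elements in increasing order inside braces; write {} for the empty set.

{}

Z − Y = {3, 18}
Y' = {3, 6, 9, 10, 15, 18}
(Z − Y) ∩ Y' = {3, 18}
((Z − Y) ∩ Y') − Z = {}
Y ∩ (((Z − Y) ∩ Y') − Z) = {}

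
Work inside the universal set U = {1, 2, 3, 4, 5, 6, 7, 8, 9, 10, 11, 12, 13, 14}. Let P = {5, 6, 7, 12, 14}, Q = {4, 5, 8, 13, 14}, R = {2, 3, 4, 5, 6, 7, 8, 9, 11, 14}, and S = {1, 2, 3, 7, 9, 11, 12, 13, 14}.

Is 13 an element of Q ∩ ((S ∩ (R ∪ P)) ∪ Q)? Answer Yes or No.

13 ∉ R and 13 ∉ P, so 13 ∉ R ∪ P
13 ∈ S and 13 ∉ (R ∪ P), so 13 ∉ S ∩ (R ∪ P)
13 ∉ (S ∩ (R ∪ P)) and 13 ∈ Q, so 13 ∈ (S ∩ (R ∪ P)) ∪ Q
13 ∈ Q and 13 ∈ ((S ∩ (R ∪ P)) ∪ Q), so 13 ∈ Q ∩ ((S ∩ (R ∪ P)) ∪ Q)

Yes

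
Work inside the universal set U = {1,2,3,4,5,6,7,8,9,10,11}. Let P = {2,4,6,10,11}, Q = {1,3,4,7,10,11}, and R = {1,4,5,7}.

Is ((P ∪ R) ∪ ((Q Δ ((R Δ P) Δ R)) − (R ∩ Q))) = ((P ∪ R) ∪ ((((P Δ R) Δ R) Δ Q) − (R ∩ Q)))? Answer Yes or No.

P ∪ R = {1,2,4,5,6,7,10,11}
R Δ P = {1,2,5,6,7,10,11}
(R Δ P) Δ R = {2,4,6,10,11}
Q Δ ((R Δ P) Δ R) = {1,2,3,6,7}
R ∩ Q = {1,4,7}
(Q Δ ((R Δ P) Δ R)) − (R ∩ Q) = {2,3,6}
(P ∪ R) ∪ ((Q Δ ((R Δ P) Δ R)) − (R ∩ Q)) = {1,2,3,4,5,6,7,10,11}
P Δ R = {1,2,5,6,7,10,11}
(P Δ R) Δ R = {2,4,6,10,11}
((P Δ R) Δ R) Δ Q = {1,2,3,6,7}
(((P Δ R) Δ R) Δ Q) − (R ∩ Q) = {2,3,6}
(P ∪ R) ∪ ((((P Δ R) Δ R) Δ Q) − (R ∩ Q)) = {1,2,3,4,5,6,7,10,11}
Both equal {1,2,3,4,5,6,7,10,11}, so (P ∪ R) ∪ ((Q Δ ((R Δ P) Δ R)) − (R ∩ Q)) = (P ∪ R) ∪ ((((P Δ R) Δ R) Δ Q) − (R ∩ Q)).

Yes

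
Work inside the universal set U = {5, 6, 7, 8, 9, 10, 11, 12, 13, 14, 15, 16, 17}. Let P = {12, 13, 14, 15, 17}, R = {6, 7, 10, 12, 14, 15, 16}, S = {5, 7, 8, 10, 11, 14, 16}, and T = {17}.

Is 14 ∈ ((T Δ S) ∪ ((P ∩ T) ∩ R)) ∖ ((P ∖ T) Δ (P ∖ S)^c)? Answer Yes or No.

Yes

14 ∉ T and 14 ∈ S, so 14 ∈ T Δ S
14 ∈ P and 14 ∉ T, so 14 ∉ P ∩ T
14 ∉ (P ∩ T) and 14 ∈ R, so 14 ∉ (P ∩ T) ∩ R
14 ∈ (T Δ S) and 14 ∉ ((P ∩ T) ∩ R), so 14 ∈ (T Δ S) ∪ ((P ∩ T) ∩ R)
14 ∈ P and 14 ∉ T, so 14 ∈ P ∖ T
14 ∈ P and 14 ∈ S, so 14 ∉ P ∖ S
14 ∈ (P ∖ S)^c since 14 ∉ (P ∖ S)
14 ∈ (P ∖ T) and 14 ∈ (P ∖ S)^c, so 14 ∉ (P ∖ T) Δ (P ∖ S)^c
14 ∈ ((T Δ S) ∪ ((P ∩ T) ∩ R)) and 14 ∉ ((P ∖ T) Δ (P ∖ S)^c), so 14 ∈ ((T Δ S) ∪ ((P ∩ T) ∩ R)) ∖ ((P ∖ T) Δ (P ∖ S)^c)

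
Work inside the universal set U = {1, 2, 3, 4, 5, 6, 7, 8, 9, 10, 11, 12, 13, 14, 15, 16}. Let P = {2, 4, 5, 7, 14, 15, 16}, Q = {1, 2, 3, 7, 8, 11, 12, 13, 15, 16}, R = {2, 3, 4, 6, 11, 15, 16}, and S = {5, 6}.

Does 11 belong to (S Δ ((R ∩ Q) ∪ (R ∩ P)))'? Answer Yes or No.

11 ∈ R and 11 ∈ Q, so 11 ∈ R ∩ Q
11 ∈ R and 11 ∉ P, so 11 ∉ R ∩ P
11 ∈ (R ∩ Q) and 11 ∉ (R ∩ P), so 11 ∈ (R ∩ Q) ∪ (R ∩ P)
11 ∉ S and 11 ∈ ((R ∩ Q) ∪ (R ∩ P)), so 11 ∈ S Δ ((R ∩ Q) ∪ (R ∩ P))
11 ∉ (S Δ ((R ∩ Q) ∪ (R ∩ P)))' since 11 ∈ (S Δ ((R ∩ Q) ∪ (R ∩ P)))

No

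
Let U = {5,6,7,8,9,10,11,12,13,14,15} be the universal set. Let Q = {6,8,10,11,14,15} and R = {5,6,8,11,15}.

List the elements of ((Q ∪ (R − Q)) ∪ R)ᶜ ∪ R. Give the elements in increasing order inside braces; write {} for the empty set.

{5,6,7,8,9,11,12,13,15}

R − Q = {5}
Q ∪ (R − Q) = {5,6,8,10,11,14,15}
(Q ∪ (R − Q)) ∪ R = {5,6,8,10,11,14,15}
((Q ∪ (R − Q)) ∪ R)ᶜ = {7,9,12,13}
((Q ∪ (R − Q)) ∪ R)ᶜ ∪ R = {5,6,7,8,9,11,12,13,15}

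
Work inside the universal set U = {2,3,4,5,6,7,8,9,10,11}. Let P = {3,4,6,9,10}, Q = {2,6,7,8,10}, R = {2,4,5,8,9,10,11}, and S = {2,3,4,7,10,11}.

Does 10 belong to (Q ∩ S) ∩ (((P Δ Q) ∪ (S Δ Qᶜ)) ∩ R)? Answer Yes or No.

10 ∈ Q and 10 ∈ S, so 10 ∈ Q ∩ S
10 ∈ P and 10 ∈ Q, so 10 ∉ P Δ Q
10 ∈ Q, so 10 ∉ Qᶜ
10 ∈ S and 10 ∉ Qᶜ, so 10 ∈ S Δ Qᶜ
10 ∉ (P Δ Q) and 10 ∈ (S Δ Qᶜ), so 10 ∈ (P Δ Q) ∪ (S Δ Qᶜ)
10 ∈ ((P Δ Q) ∪ (S Δ Qᶜ)) and 10 ∈ R, so 10 ∈ ((P Δ Q) ∪ (S Δ Qᶜ)) ∩ R
10 ∈ (Q ∩ S) and 10 ∈ (((P Δ Q) ∪ (S Δ Qᶜ)) ∩ R), so 10 ∈ (Q ∩ S) ∩ (((P Δ Q) ∪ (S Δ Qᶜ)) ∩ R)

Yes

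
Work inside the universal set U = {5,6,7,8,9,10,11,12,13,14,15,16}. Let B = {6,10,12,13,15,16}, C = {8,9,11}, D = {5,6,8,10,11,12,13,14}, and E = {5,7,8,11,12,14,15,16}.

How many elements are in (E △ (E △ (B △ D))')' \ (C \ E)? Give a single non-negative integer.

6

B △ D = {5,8,11,14,15,16}
E △ (B △ D) = {7,12}
(E △ (B △ D))' = {5,6,8,9,10,11,13,14,15,16}
E △ (E △ (B △ D))' = {6,7,9,10,12,13}
(E △ (E △ (B △ D))')' = {5,8,11,14,15,16}
C \ E = {9}
(E △ (E △ (B △ D))')' \ (C \ E) = {5,8,11,14,15,16}
|(E △ (E △ (B △ D))')' \ (C \ E)| = 6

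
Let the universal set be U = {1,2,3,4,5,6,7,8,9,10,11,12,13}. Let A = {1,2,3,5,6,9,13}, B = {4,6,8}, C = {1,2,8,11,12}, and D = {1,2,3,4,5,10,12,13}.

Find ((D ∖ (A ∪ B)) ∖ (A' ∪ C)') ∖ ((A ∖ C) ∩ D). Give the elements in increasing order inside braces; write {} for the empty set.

{10,12}

A ∪ B = {1,2,3,4,5,6,8,9,13}
D ∖ (A ∪ B) = {10,12}
A' = {4,7,8,10,11,12}
A' ∪ C = {1,2,4,7,8,10,11,12}
(A' ∪ C)' = {3,5,6,9,13}
(D ∖ (A ∪ B)) ∖ (A' ∪ C)' = {10,12}
A ∖ C = {3,5,6,9,13}
(A ∖ C) ∩ D = {3,5,13}
((D ∖ (A ∪ B)) ∖ (A' ∪ C)') ∖ ((A ∖ C) ∩ D) = {10,12}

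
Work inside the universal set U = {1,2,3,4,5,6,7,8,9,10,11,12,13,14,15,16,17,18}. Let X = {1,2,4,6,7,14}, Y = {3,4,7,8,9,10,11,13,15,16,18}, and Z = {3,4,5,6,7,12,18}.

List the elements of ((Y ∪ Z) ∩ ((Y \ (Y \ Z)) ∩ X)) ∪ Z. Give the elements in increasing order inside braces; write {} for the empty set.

{3,4,5,6,7,12,18}

Y ∪ Z = {3,4,5,6,7,8,9,10,11,12,13,15,16,18}
Y \ Z = {8,9,10,11,13,15,16}
Y \ (Y \ Z) = {3,4,7,18}
(Y \ (Y \ Z)) ∩ X = {4,7}
(Y ∪ Z) ∩ ((Y \ (Y \ Z)) ∩ X) = {4,7}
((Y ∪ Z) ∩ ((Y \ (Y \ Z)) ∩ X)) ∪ Z = {3,4,5,6,7,12,18}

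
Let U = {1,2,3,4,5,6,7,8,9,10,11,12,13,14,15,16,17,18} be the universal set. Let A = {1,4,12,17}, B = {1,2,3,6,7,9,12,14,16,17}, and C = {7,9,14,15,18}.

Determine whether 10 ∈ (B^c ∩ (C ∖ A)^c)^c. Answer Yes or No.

10 ∉ B, so 10 ∈ B^c
10 ∉ C and 10 ∉ A, so 10 ∉ C ∖ A
10 ∈ (C ∖ A)^c since 10 ∉ (C ∖ A)
10 ∈ B^c and 10 ∈ (C ∖ A)^c, so 10 ∈ B^c ∩ (C ∖ A)^c
10 ∉ (B^c ∩ (C ∖ A)^c)^c since 10 ∈ (B^c ∩ (C ∖ A)^c)

No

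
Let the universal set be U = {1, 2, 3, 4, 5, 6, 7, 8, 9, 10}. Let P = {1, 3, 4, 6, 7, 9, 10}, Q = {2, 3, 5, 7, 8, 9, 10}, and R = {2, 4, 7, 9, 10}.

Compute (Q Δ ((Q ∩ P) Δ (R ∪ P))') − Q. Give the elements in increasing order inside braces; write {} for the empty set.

{}

Q ∩ P = {3, 7, 9, 10}
R ∪ P = {1, 2, 3, 4, 6, 7, 9, 10}
(Q ∩ P) Δ (R ∪ P) = {1, 2, 4, 6}
((Q ∩ P) Δ (R ∪ P))' = {3, 5, 7, 8, 9, 10}
Q Δ ((Q ∩ P) Δ (R ∪ P))' = {2}
(Q Δ ((Q ∩ P) Δ (R ∪ P))') − Q = {}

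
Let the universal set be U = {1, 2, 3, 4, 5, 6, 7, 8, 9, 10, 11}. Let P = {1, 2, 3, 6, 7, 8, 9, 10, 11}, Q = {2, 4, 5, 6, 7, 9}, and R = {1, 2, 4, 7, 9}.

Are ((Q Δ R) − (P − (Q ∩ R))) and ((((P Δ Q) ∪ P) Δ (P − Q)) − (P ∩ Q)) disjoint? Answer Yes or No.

No

Q Δ R = {1, 5, 6}
Q ∩ R = {2, 4, 7, 9}
P − (Q ∩ R) = {1, 3, 6, 8, 10, 11}
(Q Δ R) − (P − (Q ∩ R)) = {5}
P Δ Q = {1, 3, 4, 5, 8, 10, 11}
(P Δ Q) ∪ P = {1, 2, 3, 4, 5, 6, 7, 8, 9, 10, 11}
P − Q = {1, 3, 8, 10, 11}
((P Δ Q) ∪ P) Δ (P − Q) = {2, 4, 5, 6, 7, 9}
P ∩ Q = {2, 6, 7, 9}
(((P Δ Q) ∪ P) Δ (P − Q)) − (P ∩ Q) = {4, 5}
5 lies in both, so they are not disjoint.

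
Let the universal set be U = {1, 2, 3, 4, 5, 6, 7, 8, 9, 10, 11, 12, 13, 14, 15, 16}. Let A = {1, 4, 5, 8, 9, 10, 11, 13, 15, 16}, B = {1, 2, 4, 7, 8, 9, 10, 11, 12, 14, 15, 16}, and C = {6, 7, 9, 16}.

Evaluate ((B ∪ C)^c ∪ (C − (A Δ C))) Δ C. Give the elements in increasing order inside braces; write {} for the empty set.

B ∪ C = {1, 2, 4, 6, 7, 8, 9, 10, 11, 12, 14, 15, 16}
(B ∪ C)^c = {3, 5, 13}
A Δ C = {1, 4, 5, 6, 7, 8, 10, 11, 13, 15}
C − (A Δ C) = {9, 16}
(B ∪ C)^c ∪ (C − (A Δ C)) = {3, 5, 9, 13, 16}
((B ∪ C)^c ∪ (C − (A Δ C))) Δ C = {3, 5, 6, 7, 13}

{3, 5, 6, 7, 13}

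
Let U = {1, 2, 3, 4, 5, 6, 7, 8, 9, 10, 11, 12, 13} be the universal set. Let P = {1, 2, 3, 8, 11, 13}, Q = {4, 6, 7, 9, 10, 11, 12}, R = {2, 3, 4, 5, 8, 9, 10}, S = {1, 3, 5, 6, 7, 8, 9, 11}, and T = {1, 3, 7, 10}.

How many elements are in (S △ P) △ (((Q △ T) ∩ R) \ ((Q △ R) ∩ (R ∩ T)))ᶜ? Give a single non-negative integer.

S △ P = {2, 5, 6, 7, 9, 13}
Q △ T = {1, 3, 4, 6, 9, 11, 12}
(Q △ T) ∩ R = {3, 4, 9}
Q △ R = {2, 3, 5, 6, 7, 8, 11, 12}
R ∩ T = {3, 10}
(Q △ R) ∩ (R ∩ T) = {3}
((Q △ T) ∩ R) \ ((Q △ R) ∩ (R ∩ T)) = {4, 9}
(((Q △ T) ∩ R) \ ((Q △ R) ∩ (R ∩ T)))ᶜ = {1, 2, 3, 5, 6, 7, 8, 10, 11, 12, 13}
(S △ P) △ (((Q △ T) ∩ R) \ ((Q △ R) ∩ (R ∩ T)))ᶜ = {1, 3, 8, 9, 10, 11, 12}
|(S △ P) △ (((Q △ T) ∩ R) \ ((Q △ R) ∩ (R ∩ T)))ᶜ| = 7

7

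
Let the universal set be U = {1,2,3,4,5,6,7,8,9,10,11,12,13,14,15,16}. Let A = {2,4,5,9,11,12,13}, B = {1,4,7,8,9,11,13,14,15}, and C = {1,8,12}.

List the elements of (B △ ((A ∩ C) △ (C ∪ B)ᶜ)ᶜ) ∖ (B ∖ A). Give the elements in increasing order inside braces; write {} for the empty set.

{}

A ∩ C = {12}
C ∪ B = {1,4,7,8,9,11,12,13,14,15}
(C ∪ B)ᶜ = {2,3,5,6,10,16}
(A ∩ C) △ (C ∪ B)ᶜ = {2,3,5,6,10,12,16}
((A ∩ C) △ (C ∪ B)ᶜ)ᶜ = {1,4,7,8,9,11,13,14,15}
B △ ((A ∩ C) △ (C ∪ B)ᶜ)ᶜ = {}
B ∖ A = {1,7,8,14,15}
(B △ ((A ∩ C) △ (C ∪ B)ᶜ)ᶜ) ∖ (B ∖ A) = {}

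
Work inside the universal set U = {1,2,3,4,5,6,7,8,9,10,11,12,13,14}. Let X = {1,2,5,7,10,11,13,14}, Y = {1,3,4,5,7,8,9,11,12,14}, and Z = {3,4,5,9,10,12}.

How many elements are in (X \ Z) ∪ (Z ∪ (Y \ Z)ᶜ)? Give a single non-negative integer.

X \ Z = {1,2,7,11,13,14}
Y \ Z = {1,7,8,11,14}
(Y \ Z)ᶜ = {2,3,4,5,6,9,10,12,13}
Z ∪ (Y \ Z)ᶜ = {2,3,4,5,6,9,10,12,13}
(X \ Z) ∪ (Z ∪ (Y \ Z)ᶜ) = {1,2,3,4,5,6,7,9,10,11,12,13,14}
|(X \ Z) ∪ (Z ∪ (Y \ Z)ᶜ)| = 13

13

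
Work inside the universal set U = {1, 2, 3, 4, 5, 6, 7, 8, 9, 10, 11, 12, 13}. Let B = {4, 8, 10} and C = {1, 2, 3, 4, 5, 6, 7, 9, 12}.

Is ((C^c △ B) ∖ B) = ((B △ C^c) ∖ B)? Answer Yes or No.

C^c = {8, 10, 11, 13}
C^c △ B = {4, 11, 13}
(C^c △ B) ∖ B = {11, 13}
B △ C^c = {4, 11, 13}
(B △ C^c) ∖ B = {11, 13}
Both equal {11, 13}, so (C^c △ B) ∖ B = (B △ C^c) ∖ B.

Yes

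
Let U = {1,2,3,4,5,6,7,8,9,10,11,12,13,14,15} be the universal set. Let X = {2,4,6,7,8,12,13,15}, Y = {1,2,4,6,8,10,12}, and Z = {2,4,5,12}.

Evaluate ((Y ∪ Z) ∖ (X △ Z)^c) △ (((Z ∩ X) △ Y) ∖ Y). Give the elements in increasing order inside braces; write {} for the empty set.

Y ∪ Z = {1,2,4,5,6,8,10,12}
X △ Z = {5,6,7,8,13,15}
(X △ Z)^c = {1,2,3,4,9,10,11,12,14}
(Y ∪ Z) ∖ (X △ Z)^c = {5,6,8}
Z ∩ X = {2,4,12}
(Z ∩ X) △ Y = {1,6,8,10}
((Z ∩ X) △ Y) ∖ Y = {}
((Y ∪ Z) ∖ (X △ Z)^c) △ (((Z ∩ X) △ Y) ∖ Y) = {5,6,8}

{5,6,8}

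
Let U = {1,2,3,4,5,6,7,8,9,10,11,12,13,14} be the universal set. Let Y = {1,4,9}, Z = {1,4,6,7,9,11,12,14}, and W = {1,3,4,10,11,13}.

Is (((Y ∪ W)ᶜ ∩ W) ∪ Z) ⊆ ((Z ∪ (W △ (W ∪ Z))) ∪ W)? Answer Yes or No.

Y ∪ W = {1,3,4,9,10,11,13}
(Y ∪ W)ᶜ = {2,5,6,7,8,12,14}
(Y ∪ W)ᶜ ∩ W = {}
((Y ∪ W)ᶜ ∩ W) ∪ Z = {1,4,6,7,9,11,12,14}
W ∪ Z = {1,3,4,6,7,9,10,11,12,13,14}
W △ (W ∪ Z) = {6,7,9,12,14}
Z ∪ (W △ (W ∪ Z)) = {1,4,6,7,9,11,12,14}
(Z ∪ (W △ (W ∪ Z))) ∪ W = {1,3,4,6,7,9,10,11,12,13,14}
Every element of {1,4,6,7,9,11,12,14} is in {1,3,4,6,7,9,10,11,12,13,14}, so ((Y ∪ W)ᶜ ∩ W) ∪ Z ⊆ (Z ∪ (W △ (W ∪ Z))) ∪ W.

Yes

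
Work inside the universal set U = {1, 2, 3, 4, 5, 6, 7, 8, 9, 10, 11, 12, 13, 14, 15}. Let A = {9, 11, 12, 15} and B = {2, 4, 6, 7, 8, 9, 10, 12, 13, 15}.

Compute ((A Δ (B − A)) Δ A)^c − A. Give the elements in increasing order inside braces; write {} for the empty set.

B − A = {2, 4, 6, 7, 8, 10, 13}
A Δ (B − A) = {2, 4, 6, 7, 8, 9, 10, 11, 12, 13, 15}
(A Δ (B − A)) Δ A = {2, 4, 6, 7, 8, 10, 13}
((A Δ (B − A)) Δ A)^c = {1, 3, 5, 9, 11, 12, 14, 15}
((A Δ (B − A)) Δ A)^c − A = {1, 3, 5, 14}

{1, 3, 5, 14}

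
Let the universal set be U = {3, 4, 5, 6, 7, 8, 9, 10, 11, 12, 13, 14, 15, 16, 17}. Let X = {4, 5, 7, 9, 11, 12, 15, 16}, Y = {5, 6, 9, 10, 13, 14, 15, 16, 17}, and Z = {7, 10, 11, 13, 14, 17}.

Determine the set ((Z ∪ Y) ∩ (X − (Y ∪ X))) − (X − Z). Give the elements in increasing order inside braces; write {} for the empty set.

{}

Z ∪ Y = {5, 6, 7, 9, 10, 11, 13, 14, 15, 16, 17}
Y ∪ X = {4, 5, 6, 7, 9, 10, 11, 12, 13, 14, 15, 16, 17}
X − (Y ∪ X) = {}
(Z ∪ Y) ∩ (X − (Y ∪ X)) = {}
X − Z = {4, 5, 9, 12, 15, 16}
((Z ∪ Y) ∩ (X − (Y ∪ X))) − (X − Z) = {}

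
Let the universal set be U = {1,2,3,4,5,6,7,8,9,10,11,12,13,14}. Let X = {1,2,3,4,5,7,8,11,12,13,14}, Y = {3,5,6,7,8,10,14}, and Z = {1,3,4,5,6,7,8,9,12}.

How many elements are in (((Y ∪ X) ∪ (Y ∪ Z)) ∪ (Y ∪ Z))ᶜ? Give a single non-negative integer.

Y ∪ X = {1,2,3,4,5,6,7,8,10,11,12,13,14}
Y ∪ Z = {1,3,4,5,6,7,8,9,10,12,14}
(Y ∪ X) ∪ (Y ∪ Z) = {1,2,3,4,5,6,7,8,9,10,11,12,13,14}
((Y ∪ X) ∪ (Y ∪ Z)) ∪ (Y ∪ Z) = {1,2,3,4,5,6,7,8,9,10,11,12,13,14}
(((Y ∪ X) ∪ (Y ∪ Z)) ∪ (Y ∪ Z))ᶜ = {}
|(((Y ∪ X) ∪ (Y ∪ Z)) ∪ (Y ∪ Z))ᶜ| = 0

0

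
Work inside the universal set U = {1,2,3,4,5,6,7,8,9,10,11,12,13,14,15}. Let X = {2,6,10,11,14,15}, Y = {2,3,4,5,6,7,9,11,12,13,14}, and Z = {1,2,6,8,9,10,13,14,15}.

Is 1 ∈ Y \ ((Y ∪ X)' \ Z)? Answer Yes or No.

No

1 ∉ Y and 1 ∉ X, so 1 ∉ Y ∪ X
1 ∈ (Y ∪ X)' since 1 ∉ (Y ∪ X)
1 ∈ (Y ∪ X)' and 1 ∈ Z, so 1 ∉ (Y ∪ X)' \ Z
1 ∉ Y and 1 ∉ ((Y ∪ X)' \ Z), so 1 ∉ Y \ ((Y ∪ X)' \ Z)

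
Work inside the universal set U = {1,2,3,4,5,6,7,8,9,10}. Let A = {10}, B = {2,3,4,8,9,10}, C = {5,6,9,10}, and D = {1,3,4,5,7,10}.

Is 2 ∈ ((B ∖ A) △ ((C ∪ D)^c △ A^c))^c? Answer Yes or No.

No

2 ∈ B and 2 ∉ A, so 2 ∈ B ∖ A
2 ∉ C and 2 ∉ D, so 2 ∉ C ∪ D
2 ∈ (C ∪ D)^c since 2 ∉ (C ∪ D)
2 ∉ A, so 2 ∈ A^c
2 ∈ (C ∪ D)^c and 2 ∈ A^c, so 2 ∉ (C ∪ D)^c △ A^c
2 ∈ (B ∖ A) and 2 ∉ ((C ∪ D)^c △ A^c), so 2 ∈ (B ∖ A) △ ((C ∪ D)^c △ A^c)
2 ∉ ((B ∖ A) △ ((C ∪ D)^c △ A^c))^c since 2 ∈ ((B ∖ A) △ ((C ∪ D)^c △ A^c))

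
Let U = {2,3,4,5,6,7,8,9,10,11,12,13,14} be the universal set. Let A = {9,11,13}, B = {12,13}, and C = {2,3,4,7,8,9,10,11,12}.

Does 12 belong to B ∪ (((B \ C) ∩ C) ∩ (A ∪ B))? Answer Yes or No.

Yes

12 ∈ B and 12 ∈ C, so 12 ∉ B \ C
12 ∉ (B \ C) and 12 ∈ C, so 12 ∉ (B \ C) ∩ C
12 ∉ A and 12 ∈ B, so 12 ∈ A ∪ B
12 ∉ ((B \ C) ∩ C) and 12 ∈ (A ∪ B), so 12 ∉ ((B \ C) ∩ C) ∩ (A ∪ B)
12 ∈ B and 12 ∉ (((B \ C) ∩ C) ∩ (A ∪ B)), so 12 ∈ B ∪ (((B \ C) ∩ C) ∩ (A ∪ B))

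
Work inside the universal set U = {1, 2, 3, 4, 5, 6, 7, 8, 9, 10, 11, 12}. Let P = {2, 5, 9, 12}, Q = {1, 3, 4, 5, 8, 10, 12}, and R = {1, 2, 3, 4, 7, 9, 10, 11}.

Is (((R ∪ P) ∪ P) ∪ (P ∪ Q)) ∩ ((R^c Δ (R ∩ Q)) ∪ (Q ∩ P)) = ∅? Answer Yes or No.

R ∪ P = {1, 2, 3, 4, 5, 7, 9, 10, 11, 12}
(R ∪ P) ∪ P = {1, 2, 3, 4, 5, 7, 9, 10, 11, 12}
P ∪ Q = {1, 2, 3, 4, 5, 8, 9, 10, 12}
((R ∪ P) ∪ P) ∪ (P ∪ Q) = {1, 2, 3, 4, 5, 7, 8, 9, 10, 11, 12}
R^c = {5, 6, 8, 12}
R ∩ Q = {1, 3, 4, 10}
R^c Δ (R ∩ Q) = {1, 3, 4, 5, 6, 8, 10, 12}
Q ∩ P = {5, 12}
(R^c Δ (R ∩ Q)) ∪ (Q ∩ P) = {1, 3, 4, 5, 6, 8, 10, 12}
1 lies in both, so they are not disjoint.

No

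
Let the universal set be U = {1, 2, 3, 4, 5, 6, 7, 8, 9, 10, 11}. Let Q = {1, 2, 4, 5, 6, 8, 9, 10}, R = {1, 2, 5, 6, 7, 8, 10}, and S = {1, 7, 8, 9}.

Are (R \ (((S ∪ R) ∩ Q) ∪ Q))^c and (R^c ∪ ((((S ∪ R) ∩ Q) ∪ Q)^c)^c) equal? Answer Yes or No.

Yes

S ∪ R = {1, 2, 5, 6, 7, 8, 9, 10}
(S ∪ R) ∩ Q = {1, 2, 5, 6, 8, 9, 10}
((S ∪ R) ∩ Q) ∪ Q = {1, 2, 4, 5, 6, 8, 9, 10}
R \ (((S ∪ R) ∩ Q) ∪ Q) = {7}
(R \ (((S ∪ R) ∩ Q) ∪ Q))^c = {1, 2, 3, 4, 5, 6, 8, 9, 10, 11}
R^c = {3, 4, 9, 11}
(((S ∪ R) ∩ Q) ∪ Q)^c = {3, 7, 11}
((((S ∪ R) ∩ Q) ∪ Q)^c)^c = {1, 2, 4, 5, 6, 8, 9, 10}
R^c ∪ ((((S ∪ R) ∩ Q) ∪ Q)^c)^c = {1, 2, 3, 4, 5, 6, 8, 9, 10, 11}
Both equal {1, 2, 3, 4, 5, 6, 8, 9, 10, 11}, so (R \ (((S ∪ R) ∩ Q) ∪ Q))^c = R^c ∪ ((((S ∪ R) ∩ Q) ∪ Q)^c)^c.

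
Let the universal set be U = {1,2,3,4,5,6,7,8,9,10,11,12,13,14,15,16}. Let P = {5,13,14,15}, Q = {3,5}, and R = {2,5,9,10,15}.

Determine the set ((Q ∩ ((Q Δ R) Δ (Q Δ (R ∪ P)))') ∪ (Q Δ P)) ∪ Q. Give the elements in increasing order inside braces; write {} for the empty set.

{3,5,13,14,15}

Q Δ R = {2,3,9,10,15}
R ∪ P = {2,5,9,10,13,14,15}
Q Δ (R ∪ P) = {2,3,9,10,13,14,15}
(Q Δ R) Δ (Q Δ (R ∪ P)) = {13,14}
((Q Δ R) Δ (Q Δ (R ∪ P)))' = {1,2,3,4,5,6,7,8,9,10,11,12,15,16}
Q ∩ ((Q Δ R) Δ (Q Δ (R ∪ P)))' = {3,5}
Q Δ P = {3,13,14,15}
(Q ∩ ((Q Δ R) Δ (Q Δ (R ∪ P)))') ∪ (Q Δ P) = {3,5,13,14,15}
((Q ∩ ((Q Δ R) Δ (Q Δ (R ∪ P)))') ∪ (Q Δ P)) ∪ Q = {3,5,13,14,15}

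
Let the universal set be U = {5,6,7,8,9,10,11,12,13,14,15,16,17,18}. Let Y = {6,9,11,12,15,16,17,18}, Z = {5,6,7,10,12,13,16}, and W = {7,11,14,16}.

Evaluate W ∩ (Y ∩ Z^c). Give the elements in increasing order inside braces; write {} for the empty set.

Z^c = {8,9,11,14,15,17,18}
Y ∩ Z^c = {9,11,15,17,18}
W ∩ (Y ∩ Z^c) = {11}

{11}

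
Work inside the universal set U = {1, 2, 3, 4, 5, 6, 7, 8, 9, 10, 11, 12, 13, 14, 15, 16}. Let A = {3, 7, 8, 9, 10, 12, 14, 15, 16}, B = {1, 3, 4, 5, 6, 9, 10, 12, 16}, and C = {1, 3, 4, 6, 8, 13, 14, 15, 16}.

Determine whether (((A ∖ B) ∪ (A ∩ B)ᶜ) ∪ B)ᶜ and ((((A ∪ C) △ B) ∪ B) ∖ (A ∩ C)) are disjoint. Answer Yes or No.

Yes

A ∖ B = {7, 8, 14, 15}
A ∩ B = {3, 9, 10, 12, 16}
(A ∩ B)ᶜ = {1, 2, 4, 5, 6, 7, 8, 11, 13, 14, 15}
(A ∖ B) ∪ (A ∩ B)ᶜ = {1, 2, 4, 5, 6, 7, 8, 11, 13, 14, 15}
((A ∖ B) ∪ (A ∩ B)ᶜ) ∪ B = {1, 2, 3, 4, 5, 6, 7, 8, 9, 10, 11, 12, 13, 14, 15, 16}
(((A ∖ B) ∪ (A ∩ B)ᶜ) ∪ B)ᶜ = {}
A ∪ C = {1, 3, 4, 6, 7, 8, 9, 10, 12, 13, 14, 15, 16}
(A ∪ C) △ B = {5, 7, 8, 13, 14, 15}
((A ∪ C) △ B) ∪ B = {1, 3, 4, 5, 6, 7, 8, 9, 10, 12, 13, 14, 15, 16}
A ∩ C = {3, 8, 14, 15, 16}
(((A ∪ C) △ B) ∪ B) ∖ (A ∩ C) = {1, 4, 5, 6, 7, 9, 10, 12, 13}
{} and {1, 4, 5, 6, 7, 9, 10, 12, 13} share no elements.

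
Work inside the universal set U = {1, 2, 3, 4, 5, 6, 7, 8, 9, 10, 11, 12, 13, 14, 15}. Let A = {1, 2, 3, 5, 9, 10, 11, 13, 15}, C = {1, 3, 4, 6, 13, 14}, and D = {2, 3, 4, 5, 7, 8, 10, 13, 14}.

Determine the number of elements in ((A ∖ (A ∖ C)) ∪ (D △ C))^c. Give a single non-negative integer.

A ∖ C = {2, 5, 9, 10, 11, 15}
A ∖ (A ∖ C) = {1, 3, 13}
D △ C = {1, 2, 5, 6, 7, 8, 10}
(A ∖ (A ∖ C)) ∪ (D △ C) = {1, 2, 3, 5, 6, 7, 8, 10, 13}
((A ∖ (A ∖ C)) ∪ (D △ C))^c = {4, 9, 11, 12, 14, 15}
|((A ∖ (A ∖ C)) ∪ (D △ C))^c| = 6

6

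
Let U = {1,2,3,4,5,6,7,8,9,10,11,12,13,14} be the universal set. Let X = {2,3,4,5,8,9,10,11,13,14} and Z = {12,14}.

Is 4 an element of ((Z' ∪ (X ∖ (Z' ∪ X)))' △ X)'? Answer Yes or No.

No

4 ∉ Z, so 4 ∈ Z'
4 ∉ Z, so 4 ∈ Z'
4 ∈ Z' and 4 ∈ X, so 4 ∈ Z' ∪ X
4 ∈ X and 4 ∈ (Z' ∪ X), so 4 ∉ X ∖ (Z' ∪ X)
4 ∈ Z' and 4 ∉ (X ∖ (Z' ∪ X)), so 4 ∈ Z' ∪ (X ∖ (Z' ∪ X))
4 ∉ (Z' ∪ (X ∖ (Z' ∪ X)))' since 4 ∈ (Z' ∪ (X ∖ (Z' ∪ X)))
4 ∉ (Z' ∪ (X ∖ (Z' ∪ X)))' and 4 ∈ X, so 4 ∈ (Z' ∪ (X ∖ (Z' ∪ X)))' △ X
4 ∉ ((Z' ∪ (X ∖ (Z' ∪ X)))' △ X)' since 4 ∈ ((Z' ∪ (X ∖ (Z' ∪ X)))' △ X)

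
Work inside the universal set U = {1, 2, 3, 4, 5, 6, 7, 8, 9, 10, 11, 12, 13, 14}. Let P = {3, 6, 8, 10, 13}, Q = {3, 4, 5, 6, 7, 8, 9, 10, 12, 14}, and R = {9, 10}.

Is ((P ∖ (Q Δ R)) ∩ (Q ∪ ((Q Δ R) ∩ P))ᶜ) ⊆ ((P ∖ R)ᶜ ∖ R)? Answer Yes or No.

No

Q Δ R = {3, 4, 5, 6, 7, 8, 12, 14}
P ∖ (Q Δ R) = {10, 13}
(Q Δ R) ∩ P = {3, 6, 8}
Q ∪ ((Q Δ R) ∩ P) = {3, 4, 5, 6, 7, 8, 9, 10, 12, 14}
(Q ∪ ((Q Δ R) ∩ P))ᶜ = {1, 2, 11, 13}
(P ∖ (Q Δ R)) ∩ (Q ∪ ((Q Δ R) ∩ P))ᶜ = {13}
P ∖ R = {3, 6, 8, 13}
(P ∖ R)ᶜ = {1, 2, 4, 5, 7, 9, 10, 11, 12, 14}
(P ∖ R)ᶜ ∖ R = {1, 2, 4, 5, 7, 11, 12, 14}
13 ∈ (P ∖ (Q Δ R)) ∩ (Q ∪ ((Q Δ R) ∩ P))ᶜ but 13 ∉ (P ∖ R)ᶜ ∖ R, so the inclusion fails.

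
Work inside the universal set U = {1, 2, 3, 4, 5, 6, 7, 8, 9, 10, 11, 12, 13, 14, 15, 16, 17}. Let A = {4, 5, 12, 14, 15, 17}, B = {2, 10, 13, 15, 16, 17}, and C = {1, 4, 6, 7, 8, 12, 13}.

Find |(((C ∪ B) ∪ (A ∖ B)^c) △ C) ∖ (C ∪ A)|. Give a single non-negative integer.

C ∪ B = {1, 2, 4, 6, 7, 8, 10, 12, 13, 15, 16, 17}
A ∖ B = {4, 5, 12, 14}
(A ∖ B)^c = {1, 2, 3, 6, 7, 8, 9, 10, 11, 13, 15, 16, 17}
(C ∪ B) ∪ (A ∖ B)^c = {1, 2, 3, 4, 6, 7, 8, 9, 10, 11, 12, 13, 15, 16, 17}
((C ∪ B) ∪ (A ∖ B)^c) △ C = {2, 3, 9, 10, 11, 15, 16, 17}
C ∪ A = {1, 4, 5, 6, 7, 8, 12, 13, 14, 15, 17}
(((C ∪ B) ∪ (A ∖ B)^c) △ C) ∖ (C ∪ A) = {2, 3, 9, 10, 11, 16}
|(((C ∪ B) ∪ (A ∖ B)^c) △ C) ∖ (C ∪ A)| = 6

6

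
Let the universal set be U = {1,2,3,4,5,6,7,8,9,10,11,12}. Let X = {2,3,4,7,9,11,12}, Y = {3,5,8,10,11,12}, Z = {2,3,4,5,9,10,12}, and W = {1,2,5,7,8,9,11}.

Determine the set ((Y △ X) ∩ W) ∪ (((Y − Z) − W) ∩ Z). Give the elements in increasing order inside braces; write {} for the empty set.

{2,5,7,8,9}

Y △ X = {2,4,5,7,8,9,10}
(Y △ X) ∩ W = {2,5,7,8,9}
Y − Z = {8,11}
(Y − Z) − W = {}
((Y − Z) − W) ∩ Z = {}
((Y △ X) ∩ W) ∪ (((Y − Z) − W) ∩ Z) = {2,5,7,8,9}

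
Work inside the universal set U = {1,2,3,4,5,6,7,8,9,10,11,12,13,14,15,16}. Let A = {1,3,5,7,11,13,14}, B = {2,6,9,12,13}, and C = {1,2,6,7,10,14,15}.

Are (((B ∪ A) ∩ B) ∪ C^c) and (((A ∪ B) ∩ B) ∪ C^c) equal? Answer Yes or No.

B ∪ A = {1,2,3,5,6,7,9,11,12,13,14}
(B ∪ A) ∩ B = {2,6,9,12,13}
C^c = {3,4,5,8,9,11,12,13,16}
((B ∪ A) ∩ B) ∪ C^c = {2,3,4,5,6,8,9,11,12,13,16}
A ∪ B = {1,2,3,5,6,7,9,11,12,13,14}
(A ∪ B) ∩ B = {2,6,9,12,13}
((A ∪ B) ∩ B) ∪ C^c = {2,3,4,5,6,8,9,11,12,13,16}
Both equal {2,3,4,5,6,8,9,11,12,13,16}, so ((B ∪ A) ∩ B) ∪ C^c = ((A ∪ B) ∩ B) ∪ C^c.

Yes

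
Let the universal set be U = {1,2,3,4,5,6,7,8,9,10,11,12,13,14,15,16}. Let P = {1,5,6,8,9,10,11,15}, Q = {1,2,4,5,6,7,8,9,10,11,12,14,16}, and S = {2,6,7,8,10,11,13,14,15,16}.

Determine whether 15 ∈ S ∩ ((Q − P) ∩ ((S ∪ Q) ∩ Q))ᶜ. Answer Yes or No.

15 ∉ Q and 15 ∈ P, so 15 ∉ Q − P
15 ∈ S and 15 ∉ Q, so 15 ∈ S ∪ Q
15 ∈ (S ∪ Q) and 15 ∉ Q, so 15 ∉ (S ∪ Q) ∩ Q
15 ∉ (Q − P) and 15 ∉ ((S ∪ Q) ∩ Q), so 15 ∉ (Q − P) ∩ ((S ∪ Q) ∩ Q)
15 ∈ ((Q − P) ∩ ((S ∪ Q) ∩ Q))ᶜ since 15 ∉ ((Q − P) ∩ ((S ∪ Q) ∩ Q))
15 ∈ S and 15 ∈ ((Q − P) ∩ ((S ∪ Q) ∩ Q))ᶜ, so 15 ∈ S ∩ ((Q − P) ∩ ((S ∪ Q) ∩ Q))ᶜ

Yes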